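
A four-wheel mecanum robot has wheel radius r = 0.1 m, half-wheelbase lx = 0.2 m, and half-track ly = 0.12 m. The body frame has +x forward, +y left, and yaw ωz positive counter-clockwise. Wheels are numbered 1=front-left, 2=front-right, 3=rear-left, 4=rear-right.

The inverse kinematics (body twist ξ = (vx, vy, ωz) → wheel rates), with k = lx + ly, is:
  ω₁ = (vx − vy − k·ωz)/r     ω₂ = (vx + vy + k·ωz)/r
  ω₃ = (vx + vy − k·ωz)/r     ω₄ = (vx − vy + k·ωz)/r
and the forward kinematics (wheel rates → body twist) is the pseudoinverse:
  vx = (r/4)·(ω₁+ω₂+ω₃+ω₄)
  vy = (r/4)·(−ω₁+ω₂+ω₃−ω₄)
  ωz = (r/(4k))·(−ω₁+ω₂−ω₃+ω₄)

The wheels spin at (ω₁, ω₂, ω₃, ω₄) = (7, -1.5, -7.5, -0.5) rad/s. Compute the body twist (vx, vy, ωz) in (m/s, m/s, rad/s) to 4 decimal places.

k = lx + ly = 0.2 + 0.12 = 0.3200
ω₁+ω₂+ω₃+ω₄ = -2.5000  →  vx = (0.1/4)·-2.5000 = -0.0625
−ω₁+ω₂+ω₃−ω₄ = -15.5000  →  vy = (0.1/4)·-15.5000 = -0.3875
−ω₁+ω₂−ω₃+ω₄ = -1.5000  →  ωz = (0.1/1.2800)·-1.5000 = -0.1172

(-0.0625, -0.3875, -0.1172)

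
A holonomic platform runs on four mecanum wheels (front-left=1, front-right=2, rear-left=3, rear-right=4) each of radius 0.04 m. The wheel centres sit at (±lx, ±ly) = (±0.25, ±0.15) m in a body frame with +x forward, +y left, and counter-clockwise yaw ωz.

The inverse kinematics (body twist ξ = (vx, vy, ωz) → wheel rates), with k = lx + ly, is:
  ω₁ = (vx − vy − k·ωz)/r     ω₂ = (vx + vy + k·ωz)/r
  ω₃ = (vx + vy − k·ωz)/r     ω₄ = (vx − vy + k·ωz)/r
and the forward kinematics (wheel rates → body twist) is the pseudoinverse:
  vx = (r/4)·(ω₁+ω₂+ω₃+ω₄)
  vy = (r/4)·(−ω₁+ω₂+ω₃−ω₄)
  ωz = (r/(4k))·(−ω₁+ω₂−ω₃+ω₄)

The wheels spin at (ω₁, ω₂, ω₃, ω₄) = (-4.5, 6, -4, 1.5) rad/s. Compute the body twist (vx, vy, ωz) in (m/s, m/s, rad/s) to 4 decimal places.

(-0.0100, 0.0500, 0.4000)

k = lx + ly = 0.25 + 0.15 = 0.4000
ω₁+ω₂+ω₃+ω₄ = -1.0000  →  vx = (0.04/4)·-1.0000 = -0.0100
−ω₁+ω₂+ω₃−ω₄ = 5.0000  →  vy = (0.04/4)·5.0000 = 0.0500
−ω₁+ω₂−ω₃+ω₄ = 16.0000  →  ωz = (0.04/1.6000)·16.0000 = 0.4000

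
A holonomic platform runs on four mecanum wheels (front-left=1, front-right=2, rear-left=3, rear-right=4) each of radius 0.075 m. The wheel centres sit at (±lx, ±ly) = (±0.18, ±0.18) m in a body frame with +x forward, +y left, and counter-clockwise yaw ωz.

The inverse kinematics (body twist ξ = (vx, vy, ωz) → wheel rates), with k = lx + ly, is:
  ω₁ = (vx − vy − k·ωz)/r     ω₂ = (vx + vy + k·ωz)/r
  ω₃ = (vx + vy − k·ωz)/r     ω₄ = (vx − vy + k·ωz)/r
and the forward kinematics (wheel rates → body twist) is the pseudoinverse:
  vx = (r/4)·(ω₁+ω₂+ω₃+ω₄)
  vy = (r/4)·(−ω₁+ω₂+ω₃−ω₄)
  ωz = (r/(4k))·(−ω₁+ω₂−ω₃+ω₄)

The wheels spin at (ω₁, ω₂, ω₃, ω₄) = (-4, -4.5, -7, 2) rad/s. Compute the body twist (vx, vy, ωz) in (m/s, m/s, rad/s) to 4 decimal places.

(-0.2531, -0.1781, 0.4427)

k = lx + ly = 0.18 + 0.18 = 0.3600
ω₁+ω₂+ω₃+ω₄ = -13.5000  →  vx = (0.075/4)·-13.5000 = -0.2531
−ω₁+ω₂+ω₃−ω₄ = -9.5000  →  vy = (0.075/4)·-9.5000 = -0.1781
−ω₁+ω₂−ω₃+ω₄ = 8.5000  →  ωz = (0.075/1.4400)·8.5000 = 0.4427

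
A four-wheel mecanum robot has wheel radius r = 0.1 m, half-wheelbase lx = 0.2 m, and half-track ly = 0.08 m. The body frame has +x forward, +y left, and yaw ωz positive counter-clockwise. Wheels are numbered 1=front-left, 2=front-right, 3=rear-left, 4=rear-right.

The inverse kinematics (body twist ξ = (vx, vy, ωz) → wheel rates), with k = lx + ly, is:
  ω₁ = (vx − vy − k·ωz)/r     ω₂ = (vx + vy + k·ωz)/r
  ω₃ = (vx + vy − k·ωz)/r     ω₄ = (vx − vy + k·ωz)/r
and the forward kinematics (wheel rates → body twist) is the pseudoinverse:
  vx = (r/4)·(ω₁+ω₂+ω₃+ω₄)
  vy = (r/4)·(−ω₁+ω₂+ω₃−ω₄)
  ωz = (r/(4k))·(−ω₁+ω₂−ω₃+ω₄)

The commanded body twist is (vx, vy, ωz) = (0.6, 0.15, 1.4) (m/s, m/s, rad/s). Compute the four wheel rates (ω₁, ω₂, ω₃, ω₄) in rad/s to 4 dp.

k = lx + ly = 0.2 + 0.08 = 0.2800;  k·ωz = 0.2800·1.4 = 0.3920
ω₁ (FL) = (vx − vy − k·ωz)/r = 0.0580/0.1 = 0.5800
ω₂ (FR) = (vx + vy + k·ωz)/r = 1.1420/0.1 = 11.4200
ω₃ (RL) = (vx + vy − k·ωz)/r = 0.3580/0.1 = 3.5800
ω₄ (RR) = (vx − vy + k·ωz)/r = 0.8420/0.1 = 8.4200

(0.5800, 11.4200, 3.5800, 8.4200)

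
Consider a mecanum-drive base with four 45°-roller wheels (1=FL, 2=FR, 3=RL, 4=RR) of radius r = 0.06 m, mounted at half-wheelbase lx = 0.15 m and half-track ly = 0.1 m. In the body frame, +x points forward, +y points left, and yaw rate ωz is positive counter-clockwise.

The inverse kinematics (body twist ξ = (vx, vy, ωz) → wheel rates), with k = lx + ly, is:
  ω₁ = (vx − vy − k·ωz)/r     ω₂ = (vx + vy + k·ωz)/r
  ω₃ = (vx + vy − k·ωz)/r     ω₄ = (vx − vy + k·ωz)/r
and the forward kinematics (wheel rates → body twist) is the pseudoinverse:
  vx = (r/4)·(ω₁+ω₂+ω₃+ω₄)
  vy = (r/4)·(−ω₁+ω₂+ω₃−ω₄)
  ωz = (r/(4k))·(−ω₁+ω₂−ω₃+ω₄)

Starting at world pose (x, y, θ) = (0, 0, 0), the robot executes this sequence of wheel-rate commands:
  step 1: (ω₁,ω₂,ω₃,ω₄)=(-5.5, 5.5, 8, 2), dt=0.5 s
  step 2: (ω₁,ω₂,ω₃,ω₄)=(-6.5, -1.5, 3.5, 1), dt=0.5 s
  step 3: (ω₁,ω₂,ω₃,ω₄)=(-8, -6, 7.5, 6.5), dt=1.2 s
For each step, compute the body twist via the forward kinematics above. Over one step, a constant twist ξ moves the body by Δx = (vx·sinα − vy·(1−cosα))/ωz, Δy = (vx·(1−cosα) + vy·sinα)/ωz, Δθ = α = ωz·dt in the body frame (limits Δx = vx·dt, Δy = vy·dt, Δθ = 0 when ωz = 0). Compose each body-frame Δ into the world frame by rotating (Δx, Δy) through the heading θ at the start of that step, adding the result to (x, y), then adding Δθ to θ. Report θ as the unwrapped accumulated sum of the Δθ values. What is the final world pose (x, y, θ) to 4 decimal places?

step 1: ξ=(vx,vy,ωz)=(0.1500, 0.2550, 0.3000), dt=0.5 → body Δ=(0.0652, 0.1326, 0.1500) → world pose (0.0652, 0.1326, 0.1500)
step 2: ξ=(vx,vy,ωz)=(-0.0525, 0.1125, 0.1500), dt=0.5 → body Δ=(-0.0283, 0.0552, 0.0750) → world pose (0.0289, 0.1830, 0.2250)
step 3: ξ=(vx,vy,ωz)=(0.0000, 0.0450, 0.0600), dt=1.2 → body Δ=(-0.0019, 0.0540, 0.0720) → world pose (0.0150, 0.2352, 0.2970)

(0.0150, 0.2352, 0.2970)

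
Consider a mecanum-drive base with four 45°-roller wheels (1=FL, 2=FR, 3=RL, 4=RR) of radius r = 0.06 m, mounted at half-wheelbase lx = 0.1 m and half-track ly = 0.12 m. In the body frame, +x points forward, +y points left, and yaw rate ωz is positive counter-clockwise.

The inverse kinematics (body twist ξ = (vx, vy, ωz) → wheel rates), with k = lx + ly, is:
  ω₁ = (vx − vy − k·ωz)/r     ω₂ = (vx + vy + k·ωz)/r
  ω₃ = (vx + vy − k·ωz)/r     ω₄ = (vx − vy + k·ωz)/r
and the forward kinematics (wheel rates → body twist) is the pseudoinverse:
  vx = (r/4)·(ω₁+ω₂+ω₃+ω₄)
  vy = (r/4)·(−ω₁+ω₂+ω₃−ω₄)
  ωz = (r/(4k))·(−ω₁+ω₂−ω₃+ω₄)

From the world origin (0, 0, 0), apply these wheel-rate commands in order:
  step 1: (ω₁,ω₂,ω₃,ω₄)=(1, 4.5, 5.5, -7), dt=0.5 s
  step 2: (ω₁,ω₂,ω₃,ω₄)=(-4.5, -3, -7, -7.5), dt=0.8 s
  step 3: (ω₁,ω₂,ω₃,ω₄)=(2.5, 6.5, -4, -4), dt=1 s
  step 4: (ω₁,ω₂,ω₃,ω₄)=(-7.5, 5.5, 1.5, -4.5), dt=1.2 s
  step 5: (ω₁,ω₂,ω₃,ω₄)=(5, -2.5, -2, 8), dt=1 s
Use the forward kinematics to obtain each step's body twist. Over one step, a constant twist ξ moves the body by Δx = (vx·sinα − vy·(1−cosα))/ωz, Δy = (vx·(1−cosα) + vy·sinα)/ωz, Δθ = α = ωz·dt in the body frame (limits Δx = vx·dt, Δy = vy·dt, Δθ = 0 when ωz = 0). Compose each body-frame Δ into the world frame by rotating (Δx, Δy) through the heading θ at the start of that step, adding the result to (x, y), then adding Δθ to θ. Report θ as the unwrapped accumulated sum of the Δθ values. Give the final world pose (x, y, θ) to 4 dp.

step 1: ξ=(vx,vy,ωz)=(0.0600, 0.2400, -0.6136), dt=0.5 → body Δ=(0.0478, 0.1136, -0.3068) → world pose (0.0478, 0.1136, -0.3068)
step 2: ξ=(vx,vy,ωz)=(-0.3300, 0.0300, 0.0682), dt=0.8 → body Δ=(-0.2645, 0.0168, 0.0545) → world pose (-0.1993, 0.2095, -0.2523)
step 3: ξ=(vx,vy,ωz)=(0.0150, 0.0600, 0.2727), dt=1.0 → body Δ=(0.0067, 0.0613, 0.2727) → world pose (-0.1775, 0.2671, 0.0205)
step 4: ξ=(vx,vy,ωz)=(-0.0750, 0.2850, 0.4773), dt=1.2 → body Δ=(-0.1804, 0.2985, 0.5727) → world pose (-0.3640, 0.5619, 0.5932)
step 5: ξ=(vx,vy,ωz)=(0.1275, -0.2625, 0.1705), dt=1.0 → body Δ=(0.1492, -0.2504, 0.1705) → world pose (-0.1004, 0.4377, 0.7636)

(-0.1004, 0.4377, 0.7636)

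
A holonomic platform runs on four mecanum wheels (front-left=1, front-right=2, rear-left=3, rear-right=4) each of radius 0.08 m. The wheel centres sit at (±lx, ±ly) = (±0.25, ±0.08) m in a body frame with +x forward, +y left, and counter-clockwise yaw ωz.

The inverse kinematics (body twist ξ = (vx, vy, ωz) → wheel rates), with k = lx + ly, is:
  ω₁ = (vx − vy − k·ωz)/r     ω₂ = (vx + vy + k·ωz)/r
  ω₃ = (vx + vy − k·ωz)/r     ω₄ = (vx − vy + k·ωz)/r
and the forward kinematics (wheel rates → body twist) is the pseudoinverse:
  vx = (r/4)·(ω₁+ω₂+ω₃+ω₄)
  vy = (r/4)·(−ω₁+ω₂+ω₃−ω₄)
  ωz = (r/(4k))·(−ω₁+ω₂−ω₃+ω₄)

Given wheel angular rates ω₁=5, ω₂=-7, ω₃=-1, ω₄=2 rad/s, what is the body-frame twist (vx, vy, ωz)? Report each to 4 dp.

(-0.0200, -0.3000, -0.5455)

k = lx + ly = 0.25 + 0.08 = 0.3300
ω₁+ω₂+ω₃+ω₄ = -1.0000  →  vx = (0.08/4)·-1.0000 = -0.0200
−ω₁+ω₂+ω₃−ω₄ = -15.0000  →  vy = (0.08/4)·-15.0000 = -0.3000
−ω₁+ω₂−ω₃+ω₄ = -9.0000  →  ωz = (0.08/1.3200)·-9.0000 = -0.5455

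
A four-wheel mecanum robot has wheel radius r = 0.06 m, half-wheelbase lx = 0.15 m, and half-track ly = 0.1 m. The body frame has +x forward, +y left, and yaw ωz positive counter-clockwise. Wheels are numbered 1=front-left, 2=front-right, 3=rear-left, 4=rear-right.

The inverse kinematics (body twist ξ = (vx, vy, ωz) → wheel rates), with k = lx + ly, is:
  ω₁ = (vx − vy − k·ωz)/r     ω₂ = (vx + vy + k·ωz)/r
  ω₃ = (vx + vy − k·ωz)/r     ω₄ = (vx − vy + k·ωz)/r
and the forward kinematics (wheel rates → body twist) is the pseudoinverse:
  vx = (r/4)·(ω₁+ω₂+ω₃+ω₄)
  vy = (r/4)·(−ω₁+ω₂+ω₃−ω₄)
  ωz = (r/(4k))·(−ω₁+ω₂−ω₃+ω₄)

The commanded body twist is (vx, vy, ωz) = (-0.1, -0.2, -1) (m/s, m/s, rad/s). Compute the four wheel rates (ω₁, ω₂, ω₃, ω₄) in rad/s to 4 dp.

(5.8333, -9.1667, -0.8333, -2.5000)

k = lx + ly = 0.15 + 0.1 = 0.2500;  k·ωz = 0.2500·-1 = -0.2500
ω₁ (FL) = (vx − vy − k·ωz)/r = 0.3500/0.06 = 5.8333
ω₂ (FR) = (vx + vy + k·ωz)/r = -0.5500/0.06 = -9.1667
ω₃ (RL) = (vx + vy − k·ωz)/r = -0.0500/0.06 = -0.8333
ω₄ (RR) = (vx − vy + k·ωz)/r = -0.1500/0.06 = -2.5000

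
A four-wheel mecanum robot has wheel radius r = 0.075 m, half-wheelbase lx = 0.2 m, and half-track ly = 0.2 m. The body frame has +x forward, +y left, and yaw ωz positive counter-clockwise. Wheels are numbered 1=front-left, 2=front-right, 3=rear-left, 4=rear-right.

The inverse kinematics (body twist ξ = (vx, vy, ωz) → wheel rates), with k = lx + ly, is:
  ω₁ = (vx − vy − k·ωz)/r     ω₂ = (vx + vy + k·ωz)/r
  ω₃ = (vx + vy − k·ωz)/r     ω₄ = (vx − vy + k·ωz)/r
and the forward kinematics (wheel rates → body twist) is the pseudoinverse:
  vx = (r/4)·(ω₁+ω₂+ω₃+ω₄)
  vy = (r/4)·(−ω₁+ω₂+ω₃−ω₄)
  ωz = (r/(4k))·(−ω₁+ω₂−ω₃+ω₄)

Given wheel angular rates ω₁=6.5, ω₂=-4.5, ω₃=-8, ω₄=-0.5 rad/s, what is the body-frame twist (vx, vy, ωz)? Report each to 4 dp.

k = lx + ly = 0.2 + 0.2 = 0.4000
ω₁+ω₂+ω₃+ω₄ = -6.5000  →  vx = (0.075/4)·-6.5000 = -0.1219
−ω₁+ω₂+ω₃−ω₄ = -18.5000  →  vy = (0.075/4)·-18.5000 = -0.3469
−ω₁+ω₂−ω₃+ω₄ = -3.5000  →  ωz = (0.075/1.6000)·-3.5000 = -0.1641

(-0.1219, -0.3469, -0.1641)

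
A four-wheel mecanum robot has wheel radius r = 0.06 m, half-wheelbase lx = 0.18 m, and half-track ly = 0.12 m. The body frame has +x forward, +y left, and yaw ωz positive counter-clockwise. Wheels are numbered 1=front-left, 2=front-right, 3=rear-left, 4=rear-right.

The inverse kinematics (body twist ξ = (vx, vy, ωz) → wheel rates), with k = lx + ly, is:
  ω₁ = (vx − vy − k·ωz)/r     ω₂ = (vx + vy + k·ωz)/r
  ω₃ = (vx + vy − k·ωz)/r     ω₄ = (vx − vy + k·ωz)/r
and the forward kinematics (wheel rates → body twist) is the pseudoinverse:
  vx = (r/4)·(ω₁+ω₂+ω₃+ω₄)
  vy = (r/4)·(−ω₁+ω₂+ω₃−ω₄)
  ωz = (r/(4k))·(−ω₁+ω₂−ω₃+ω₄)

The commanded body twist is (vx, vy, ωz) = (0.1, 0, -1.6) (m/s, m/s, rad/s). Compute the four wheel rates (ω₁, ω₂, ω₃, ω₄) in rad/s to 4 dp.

(9.6667, -6.3333, 9.6667, -6.3333)

k = lx + ly = 0.18 + 0.12 = 0.3000;  k·ωz = 0.3000·-1.6 = -0.4800
ω₁ (FL) = (vx − vy − k·ωz)/r = 0.5800/0.06 = 9.6667
ω₂ (FR) = (vx + vy + k·ωz)/r = -0.3800/0.06 = -6.3333
ω₃ (RL) = (vx + vy − k·ωz)/r = 0.5800/0.06 = 9.6667
ω₄ (RR) = (vx − vy + k·ωz)/r = -0.3800/0.06 = -6.3333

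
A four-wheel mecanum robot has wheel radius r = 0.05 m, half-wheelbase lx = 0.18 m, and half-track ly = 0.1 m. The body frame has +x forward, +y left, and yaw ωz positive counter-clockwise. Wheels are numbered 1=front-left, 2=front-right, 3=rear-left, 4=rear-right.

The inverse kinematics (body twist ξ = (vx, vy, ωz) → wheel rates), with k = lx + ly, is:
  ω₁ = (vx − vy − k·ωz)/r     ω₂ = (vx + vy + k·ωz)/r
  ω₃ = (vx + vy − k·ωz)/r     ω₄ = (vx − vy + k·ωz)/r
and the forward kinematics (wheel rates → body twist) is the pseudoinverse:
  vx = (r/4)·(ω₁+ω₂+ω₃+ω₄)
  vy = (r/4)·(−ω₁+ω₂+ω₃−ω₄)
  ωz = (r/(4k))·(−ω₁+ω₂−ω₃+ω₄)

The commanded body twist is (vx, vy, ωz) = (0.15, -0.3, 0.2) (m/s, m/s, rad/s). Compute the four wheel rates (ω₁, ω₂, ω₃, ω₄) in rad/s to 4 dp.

(7.8800, -1.8800, -4.1200, 10.1200)

k = lx + ly = 0.18 + 0.1 = 0.2800;  k·ωz = 0.2800·0.2 = 0.0560
ω₁ (FL) = (vx − vy − k·ωz)/r = 0.3940/0.05 = 7.8800
ω₂ (FR) = (vx + vy + k·ωz)/r = -0.0940/0.05 = -1.8800
ω₃ (RL) = (vx + vy − k·ωz)/r = -0.2060/0.05 = -4.1200
ω₄ (RR) = (vx − vy + k·ωz)/r = 0.5060/0.05 = 10.1200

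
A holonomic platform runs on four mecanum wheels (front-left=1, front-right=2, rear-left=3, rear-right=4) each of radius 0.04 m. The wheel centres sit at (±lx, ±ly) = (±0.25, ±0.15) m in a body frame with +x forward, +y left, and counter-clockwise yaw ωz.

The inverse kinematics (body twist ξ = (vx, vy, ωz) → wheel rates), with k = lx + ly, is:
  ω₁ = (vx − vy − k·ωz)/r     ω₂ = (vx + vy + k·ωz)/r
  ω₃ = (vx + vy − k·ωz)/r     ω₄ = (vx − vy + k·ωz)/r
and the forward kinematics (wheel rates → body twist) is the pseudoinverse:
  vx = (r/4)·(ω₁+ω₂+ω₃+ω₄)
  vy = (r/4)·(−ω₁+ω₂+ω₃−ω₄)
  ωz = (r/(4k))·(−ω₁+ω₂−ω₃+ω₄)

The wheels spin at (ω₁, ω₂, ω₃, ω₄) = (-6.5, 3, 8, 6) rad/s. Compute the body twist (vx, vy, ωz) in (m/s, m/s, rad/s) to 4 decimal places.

k = lx + ly = 0.25 + 0.15 = 0.4000
ω₁+ω₂+ω₃+ω₄ = 10.5000  →  vx = (0.04/4)·10.5000 = 0.1050
−ω₁+ω₂+ω₃−ω₄ = 11.5000  →  vy = (0.04/4)·11.5000 = 0.1150
−ω₁+ω₂−ω₃+ω₄ = 7.5000  →  ωz = (0.04/1.6000)·7.5000 = 0.1875

(0.1050, 0.1150, 0.1875)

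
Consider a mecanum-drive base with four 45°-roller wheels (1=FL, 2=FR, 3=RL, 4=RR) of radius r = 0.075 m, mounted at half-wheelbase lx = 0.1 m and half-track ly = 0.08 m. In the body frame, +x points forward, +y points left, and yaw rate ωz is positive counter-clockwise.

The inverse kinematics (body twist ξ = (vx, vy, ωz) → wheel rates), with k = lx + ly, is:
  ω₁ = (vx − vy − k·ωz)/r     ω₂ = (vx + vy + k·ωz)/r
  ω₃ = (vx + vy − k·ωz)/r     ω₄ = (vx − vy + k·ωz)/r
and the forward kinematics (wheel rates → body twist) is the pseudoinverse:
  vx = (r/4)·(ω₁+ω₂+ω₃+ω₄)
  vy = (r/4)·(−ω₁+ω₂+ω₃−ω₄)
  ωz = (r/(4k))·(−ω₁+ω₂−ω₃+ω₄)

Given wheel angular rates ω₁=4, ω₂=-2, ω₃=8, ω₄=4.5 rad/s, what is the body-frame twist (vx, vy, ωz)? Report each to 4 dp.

k = lx + ly = 0.1 + 0.08 = 0.1800
ω₁+ω₂+ω₃+ω₄ = 14.5000  →  vx = (0.075/4)·14.5000 = 0.2719
−ω₁+ω₂+ω₃−ω₄ = -2.5000  →  vy = (0.075/4)·-2.5000 = -0.0469
−ω₁+ω₂−ω₃+ω₄ = -9.5000  →  ωz = (0.075/0.7200)·-9.5000 = -0.9896

(0.2719, -0.0469, -0.9896)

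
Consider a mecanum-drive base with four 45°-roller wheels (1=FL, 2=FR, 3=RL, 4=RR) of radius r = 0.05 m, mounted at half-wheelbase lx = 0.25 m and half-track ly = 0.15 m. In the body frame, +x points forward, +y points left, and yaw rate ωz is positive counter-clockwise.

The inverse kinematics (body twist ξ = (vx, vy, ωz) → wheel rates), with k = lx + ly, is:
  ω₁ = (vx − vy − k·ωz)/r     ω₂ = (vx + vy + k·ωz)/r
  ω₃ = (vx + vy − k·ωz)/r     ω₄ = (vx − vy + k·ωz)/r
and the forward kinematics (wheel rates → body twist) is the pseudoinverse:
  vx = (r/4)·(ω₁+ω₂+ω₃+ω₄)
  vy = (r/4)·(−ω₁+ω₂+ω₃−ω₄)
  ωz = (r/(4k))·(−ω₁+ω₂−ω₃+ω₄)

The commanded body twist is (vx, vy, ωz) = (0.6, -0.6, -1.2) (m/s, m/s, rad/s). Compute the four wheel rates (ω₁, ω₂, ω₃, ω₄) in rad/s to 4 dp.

k = lx + ly = 0.25 + 0.15 = 0.4000;  k·ωz = 0.4000·-1.2 = -0.4800
ω₁ (FL) = (vx − vy − k·ωz)/r = 1.6800/0.05 = 33.6000
ω₂ (FR) = (vx + vy + k·ωz)/r = -0.4800/0.05 = -9.6000
ω₃ (RL) = (vx + vy − k·ωz)/r = 0.4800/0.05 = 9.6000
ω₄ (RR) = (vx − vy + k·ωz)/r = 0.7200/0.05 = 14.4000

(33.6000, -9.6000, 9.6000, 14.4000)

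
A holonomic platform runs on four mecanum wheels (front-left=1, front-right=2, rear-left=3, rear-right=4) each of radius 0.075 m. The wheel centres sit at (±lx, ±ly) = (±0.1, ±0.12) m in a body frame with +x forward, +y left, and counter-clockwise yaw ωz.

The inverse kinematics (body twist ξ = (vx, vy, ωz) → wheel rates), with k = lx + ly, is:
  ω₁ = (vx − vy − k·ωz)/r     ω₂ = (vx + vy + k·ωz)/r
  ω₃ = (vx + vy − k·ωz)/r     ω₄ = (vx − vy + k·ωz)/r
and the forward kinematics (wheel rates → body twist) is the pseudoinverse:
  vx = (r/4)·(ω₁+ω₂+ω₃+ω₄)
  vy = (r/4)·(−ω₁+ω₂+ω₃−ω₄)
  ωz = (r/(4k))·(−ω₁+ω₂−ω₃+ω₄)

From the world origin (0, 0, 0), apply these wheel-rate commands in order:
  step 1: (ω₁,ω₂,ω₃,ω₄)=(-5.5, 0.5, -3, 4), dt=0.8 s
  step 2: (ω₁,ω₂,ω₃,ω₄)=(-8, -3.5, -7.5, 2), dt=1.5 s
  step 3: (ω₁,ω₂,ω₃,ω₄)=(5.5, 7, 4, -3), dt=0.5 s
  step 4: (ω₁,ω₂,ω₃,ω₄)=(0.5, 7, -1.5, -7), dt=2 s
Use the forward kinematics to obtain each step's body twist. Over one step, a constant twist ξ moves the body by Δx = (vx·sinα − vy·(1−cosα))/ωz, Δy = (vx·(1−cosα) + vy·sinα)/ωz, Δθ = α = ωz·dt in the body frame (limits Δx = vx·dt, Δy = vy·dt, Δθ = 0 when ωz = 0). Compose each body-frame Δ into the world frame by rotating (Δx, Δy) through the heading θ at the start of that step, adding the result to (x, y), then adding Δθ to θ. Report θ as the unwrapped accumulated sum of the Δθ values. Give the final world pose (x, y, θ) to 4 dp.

step 1: ξ=(vx,vy,ωz)=(-0.0750, -0.0187, 1.1080), dt=0.8 → body Δ=(-0.0462, -0.0380, 0.8864) → world pose (-0.0462, -0.0380, 0.8864)
step 2: ξ=(vx,vy,ωz)=(-0.3187, -0.0938, 1.1932), dt=1.5 → body Δ=(-0.1651, -0.4019, 1.7898) → world pose (0.1607, -0.4200, 2.6761)
step 3: ξ=(vx,vy,ωz)=(0.2531, 0.1594, -0.4687), dt=0.5 → body Δ=(0.1347, 0.0642, -0.2344) → world pose (0.0116, -0.4169, 2.4418)
step 4: ξ=(vx,vy,ωz)=(-0.0187, 0.2250, 0.0852), dt=2.0 → body Δ=(-0.0756, 0.4446, 0.1705) → world pose (-0.2170, -0.8057, 2.6122)

(-0.2170, -0.8057, 2.6122)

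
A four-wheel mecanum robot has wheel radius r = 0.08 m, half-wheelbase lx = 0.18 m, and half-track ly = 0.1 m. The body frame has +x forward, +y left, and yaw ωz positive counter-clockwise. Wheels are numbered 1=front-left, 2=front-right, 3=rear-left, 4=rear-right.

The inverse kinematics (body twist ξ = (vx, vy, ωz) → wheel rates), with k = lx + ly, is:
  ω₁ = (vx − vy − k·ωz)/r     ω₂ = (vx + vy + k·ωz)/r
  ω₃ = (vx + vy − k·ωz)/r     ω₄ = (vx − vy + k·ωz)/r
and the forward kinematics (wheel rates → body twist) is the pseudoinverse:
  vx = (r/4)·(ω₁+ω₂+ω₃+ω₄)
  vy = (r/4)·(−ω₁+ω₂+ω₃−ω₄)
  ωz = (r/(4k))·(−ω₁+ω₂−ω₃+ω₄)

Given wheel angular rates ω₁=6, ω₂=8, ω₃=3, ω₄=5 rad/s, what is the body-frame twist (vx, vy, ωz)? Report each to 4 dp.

k = lx + ly = 0.18 + 0.1 = 0.2800
ω₁+ω₂+ω₃+ω₄ = 22.0000  →  vx = (0.08/4)·22.0000 = 0.4400
−ω₁+ω₂+ω₃−ω₄ = 0.0000  →  vy = (0.08/4)·0.0000 = 0.0000
−ω₁+ω₂−ω₃+ω₄ = 4.0000  →  ωz = (0.08/1.1200)·4.0000 = 0.2857

(0.4400, 0.0000, 0.2857)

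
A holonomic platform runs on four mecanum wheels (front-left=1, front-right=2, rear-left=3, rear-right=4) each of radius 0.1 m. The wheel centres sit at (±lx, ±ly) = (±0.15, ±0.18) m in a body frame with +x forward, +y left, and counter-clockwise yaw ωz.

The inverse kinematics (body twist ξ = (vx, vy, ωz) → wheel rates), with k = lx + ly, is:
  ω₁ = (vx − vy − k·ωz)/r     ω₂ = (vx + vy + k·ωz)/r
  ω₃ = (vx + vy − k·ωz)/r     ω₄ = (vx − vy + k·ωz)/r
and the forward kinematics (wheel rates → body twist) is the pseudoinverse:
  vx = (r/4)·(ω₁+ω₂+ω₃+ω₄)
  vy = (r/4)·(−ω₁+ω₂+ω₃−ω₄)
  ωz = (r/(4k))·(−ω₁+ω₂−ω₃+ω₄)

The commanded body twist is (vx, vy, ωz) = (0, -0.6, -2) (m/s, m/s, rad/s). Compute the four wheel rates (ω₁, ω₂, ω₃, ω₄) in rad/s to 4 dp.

(12.6000, -12.6000, 0.6000, -0.6000)

k = lx + ly = 0.15 + 0.18 = 0.3300;  k·ωz = 0.3300·-2 = -0.6600
ω₁ (FL) = (vx − vy − k·ωz)/r = 1.2600/0.1 = 12.6000
ω₂ (FR) = (vx + vy + k·ωz)/r = -1.2600/0.1 = -12.6000
ω₃ (RL) = (vx + vy − k·ωz)/r = 0.0600/0.1 = 0.6000
ω₄ (RR) = (vx − vy + k·ωz)/r = -0.0600/0.1 = -0.6000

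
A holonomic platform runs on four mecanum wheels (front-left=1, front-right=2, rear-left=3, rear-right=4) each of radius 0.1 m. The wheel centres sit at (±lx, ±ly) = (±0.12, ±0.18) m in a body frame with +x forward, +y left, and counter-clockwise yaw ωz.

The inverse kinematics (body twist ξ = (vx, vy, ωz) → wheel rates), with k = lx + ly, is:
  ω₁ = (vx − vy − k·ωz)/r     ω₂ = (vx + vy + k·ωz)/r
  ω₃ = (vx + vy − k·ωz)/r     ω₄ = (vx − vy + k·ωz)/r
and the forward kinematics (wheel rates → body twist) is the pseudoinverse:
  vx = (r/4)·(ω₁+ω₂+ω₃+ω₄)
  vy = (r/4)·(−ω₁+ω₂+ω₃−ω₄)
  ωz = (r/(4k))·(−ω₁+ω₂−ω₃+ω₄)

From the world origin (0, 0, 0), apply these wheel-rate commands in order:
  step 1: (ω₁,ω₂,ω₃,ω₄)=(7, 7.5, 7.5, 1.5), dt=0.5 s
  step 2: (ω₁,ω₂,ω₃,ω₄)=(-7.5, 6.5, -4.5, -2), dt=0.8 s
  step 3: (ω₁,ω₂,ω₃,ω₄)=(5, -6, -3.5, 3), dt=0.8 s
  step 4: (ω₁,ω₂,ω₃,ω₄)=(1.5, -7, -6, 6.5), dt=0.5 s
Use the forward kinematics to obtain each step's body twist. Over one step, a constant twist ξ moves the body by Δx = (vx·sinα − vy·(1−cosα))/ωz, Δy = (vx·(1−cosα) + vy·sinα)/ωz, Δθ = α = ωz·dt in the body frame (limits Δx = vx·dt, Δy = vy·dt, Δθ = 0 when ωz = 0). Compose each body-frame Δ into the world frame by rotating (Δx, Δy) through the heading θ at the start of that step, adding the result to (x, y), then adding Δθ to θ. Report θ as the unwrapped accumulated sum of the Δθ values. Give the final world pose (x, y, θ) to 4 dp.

step 1: ξ=(vx,vy,ωz)=(0.5875, 0.1625, -0.4583), dt=0.5 → body Δ=(0.3005, 0.0470, -0.2292) → world pose (0.3005, 0.0470, -0.2292)
step 2: ξ=(vx,vy,ωz)=(-0.1875, 0.2875, 1.3750), dt=0.8 → body Δ=(-0.2358, 0.1118, 1.1000) → world pose (0.0962, 0.2095, 0.8708)
step 3: ξ=(vx,vy,ωz)=(-0.0375, -0.4375, -0.3750), dt=0.8 → body Δ=(-0.0817, -0.3403, -0.3000) → world pose (0.3039, -0.0722, 0.5708)
step 4: ξ=(vx,vy,ωz)=(-0.1250, -0.5250, 0.3333), dt=0.5 → body Δ=(-0.0404, -0.2665, 0.1667) → world pose (0.4139, -0.3182, 0.7375)

(0.4139, -0.3182, 0.7375)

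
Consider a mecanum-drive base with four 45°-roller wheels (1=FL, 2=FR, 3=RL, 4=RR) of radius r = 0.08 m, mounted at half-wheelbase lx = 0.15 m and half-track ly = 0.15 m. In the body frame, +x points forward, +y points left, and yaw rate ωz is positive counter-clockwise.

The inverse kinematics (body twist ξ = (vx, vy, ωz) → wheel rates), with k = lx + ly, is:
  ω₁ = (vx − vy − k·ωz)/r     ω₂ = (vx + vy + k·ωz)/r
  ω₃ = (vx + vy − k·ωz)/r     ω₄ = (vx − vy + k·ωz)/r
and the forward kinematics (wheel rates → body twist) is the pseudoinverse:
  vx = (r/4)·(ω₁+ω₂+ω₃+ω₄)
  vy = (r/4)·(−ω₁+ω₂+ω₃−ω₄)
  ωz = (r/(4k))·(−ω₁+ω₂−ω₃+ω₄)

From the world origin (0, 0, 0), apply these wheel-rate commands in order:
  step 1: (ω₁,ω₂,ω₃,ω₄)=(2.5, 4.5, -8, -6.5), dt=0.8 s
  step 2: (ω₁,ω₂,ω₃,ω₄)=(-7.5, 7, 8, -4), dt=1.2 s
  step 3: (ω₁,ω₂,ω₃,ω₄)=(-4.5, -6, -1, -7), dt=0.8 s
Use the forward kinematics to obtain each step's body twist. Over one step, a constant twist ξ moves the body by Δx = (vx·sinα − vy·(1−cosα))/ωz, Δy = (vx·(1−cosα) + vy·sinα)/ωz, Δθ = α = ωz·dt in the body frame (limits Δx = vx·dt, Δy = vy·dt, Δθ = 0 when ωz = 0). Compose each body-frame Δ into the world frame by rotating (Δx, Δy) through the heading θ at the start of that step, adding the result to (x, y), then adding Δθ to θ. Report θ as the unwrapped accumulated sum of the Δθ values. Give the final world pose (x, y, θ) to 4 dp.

step 1: ξ=(vx,vy,ωz)=(-0.1500, 0.0100, 0.2333), dt=0.8 → body Δ=(-0.1200, -0.0032, 0.1867) → world pose (-0.1200, -0.0032, 0.1867)
step 2: ξ=(vx,vy,ωz)=(0.0700, 0.5300, 0.1667), dt=1.2 → body Δ=(0.0201, 0.6401, 0.2000) → world pose (-0.2191, 0.6295, 0.3867)
step 3: ξ=(vx,vy,ωz)=(-0.3700, 0.0900, -0.5000), dt=0.8 → body Δ=(-0.2740, 0.1285, -0.4000) → world pose (-0.5213, 0.6452, -0.0133)

(-0.5213, 0.6452, -0.0133)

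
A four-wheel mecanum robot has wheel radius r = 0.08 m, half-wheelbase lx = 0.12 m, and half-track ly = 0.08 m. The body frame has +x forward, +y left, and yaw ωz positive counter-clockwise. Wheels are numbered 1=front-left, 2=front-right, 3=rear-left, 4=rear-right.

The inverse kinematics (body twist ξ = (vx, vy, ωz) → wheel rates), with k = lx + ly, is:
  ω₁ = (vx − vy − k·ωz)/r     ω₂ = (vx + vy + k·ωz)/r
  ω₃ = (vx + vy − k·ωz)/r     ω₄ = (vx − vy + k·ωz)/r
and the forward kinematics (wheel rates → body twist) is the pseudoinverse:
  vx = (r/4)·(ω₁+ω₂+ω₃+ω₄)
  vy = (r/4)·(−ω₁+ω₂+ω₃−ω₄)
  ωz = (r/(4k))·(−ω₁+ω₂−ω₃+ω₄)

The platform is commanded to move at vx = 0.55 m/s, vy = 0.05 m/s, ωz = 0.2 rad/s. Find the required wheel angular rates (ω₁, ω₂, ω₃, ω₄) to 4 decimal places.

k = lx + ly = 0.12 + 0.08 = 0.2000;  k·ωz = 0.2000·0.2 = 0.0400
ω₁ (FL) = (vx − vy − k·ωz)/r = 0.4600/0.08 = 5.7500
ω₂ (FR) = (vx + vy + k·ωz)/r = 0.6400/0.08 = 8.0000
ω₃ (RL) = (vx + vy − k·ωz)/r = 0.5600/0.08 = 7.0000
ω₄ (RR) = (vx − vy + k·ωz)/r = 0.5400/0.08 = 6.7500

(5.7500, 8.0000, 7.0000, 6.7500)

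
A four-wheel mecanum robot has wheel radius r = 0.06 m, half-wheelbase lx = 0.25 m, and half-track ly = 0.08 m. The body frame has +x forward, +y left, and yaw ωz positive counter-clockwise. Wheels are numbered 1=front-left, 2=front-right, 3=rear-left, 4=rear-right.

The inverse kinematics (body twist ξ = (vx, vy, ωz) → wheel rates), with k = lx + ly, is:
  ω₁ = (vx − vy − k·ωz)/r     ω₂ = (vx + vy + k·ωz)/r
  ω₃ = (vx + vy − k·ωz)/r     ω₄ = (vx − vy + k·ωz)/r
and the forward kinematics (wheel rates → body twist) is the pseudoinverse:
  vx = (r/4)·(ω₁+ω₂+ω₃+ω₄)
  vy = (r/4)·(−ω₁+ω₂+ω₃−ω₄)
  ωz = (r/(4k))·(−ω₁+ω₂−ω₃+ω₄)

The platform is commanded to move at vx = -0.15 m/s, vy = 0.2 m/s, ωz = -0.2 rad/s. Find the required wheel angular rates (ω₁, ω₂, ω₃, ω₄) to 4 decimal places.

k = lx + ly = 0.25 + 0.08 = 0.3300;  k·ωz = 0.3300·-0.2 = -0.0660
ω₁ (FL) = (vx − vy − k·ωz)/r = -0.2840/0.06 = -4.7333
ω₂ (FR) = (vx + vy + k·ωz)/r = -0.0160/0.06 = -0.2667
ω₃ (RL) = (vx + vy − k·ωz)/r = 0.1160/0.06 = 1.9333
ω₄ (RR) = (vx − vy + k·ωz)/r = -0.4160/0.06 = -6.9333

(-4.7333, -0.2667, 1.9333, -6.9333)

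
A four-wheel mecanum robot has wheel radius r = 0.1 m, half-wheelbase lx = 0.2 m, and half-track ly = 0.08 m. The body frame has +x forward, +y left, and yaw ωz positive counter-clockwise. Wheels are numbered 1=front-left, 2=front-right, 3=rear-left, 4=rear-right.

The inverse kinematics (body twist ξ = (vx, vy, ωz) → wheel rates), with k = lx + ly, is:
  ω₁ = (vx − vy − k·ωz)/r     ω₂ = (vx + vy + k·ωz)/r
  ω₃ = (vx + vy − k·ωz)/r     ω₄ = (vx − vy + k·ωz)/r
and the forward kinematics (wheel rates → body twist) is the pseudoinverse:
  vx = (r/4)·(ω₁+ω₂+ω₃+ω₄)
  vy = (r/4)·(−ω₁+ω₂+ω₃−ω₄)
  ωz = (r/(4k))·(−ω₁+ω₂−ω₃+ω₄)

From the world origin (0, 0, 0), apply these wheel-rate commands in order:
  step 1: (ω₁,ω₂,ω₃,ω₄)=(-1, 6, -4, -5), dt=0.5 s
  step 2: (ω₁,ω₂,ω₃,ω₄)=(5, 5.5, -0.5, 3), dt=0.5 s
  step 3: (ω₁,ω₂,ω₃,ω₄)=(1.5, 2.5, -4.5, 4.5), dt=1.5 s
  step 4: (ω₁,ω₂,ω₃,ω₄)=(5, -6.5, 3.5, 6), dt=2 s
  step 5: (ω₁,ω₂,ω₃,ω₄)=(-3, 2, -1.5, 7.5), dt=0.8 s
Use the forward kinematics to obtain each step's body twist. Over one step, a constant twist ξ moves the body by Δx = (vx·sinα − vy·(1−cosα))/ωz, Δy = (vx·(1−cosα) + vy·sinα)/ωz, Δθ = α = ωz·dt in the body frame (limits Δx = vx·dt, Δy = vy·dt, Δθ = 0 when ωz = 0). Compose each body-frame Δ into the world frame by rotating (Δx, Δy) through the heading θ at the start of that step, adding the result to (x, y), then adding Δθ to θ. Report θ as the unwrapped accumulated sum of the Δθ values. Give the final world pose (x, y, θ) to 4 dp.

(1.2566, 0.0669, 1.1786)

step 1: ξ=(vx,vy,ωz)=(-0.1000, 0.2000, 0.5357), dt=0.5 → body Δ=(-0.0627, 0.0922, 0.2679) → world pose (-0.0627, 0.0922, 0.2679)
step 2: ξ=(vx,vy,ωz)=(0.3250, -0.0750, 0.3571), dt=0.5 → body Δ=(0.1650, -0.0228, 0.1786) → world pose (0.1024, 0.1138, 0.4464)
step 3: ξ=(vx,vy,ωz)=(0.1000, -0.2000, 0.8929), dt=1.5 → body Δ=(0.2816, -0.1317, 1.3393) → world pose (0.4133, 0.1166, 1.7857)
step 4: ξ=(vx,vy,ωz)=(0.2000, -0.3500, -0.8036), dt=2.0 → body Δ=(-0.2027, -0.6932, -1.6071) → world pose (1.1338, 0.0664, 0.1786)
step 5: ξ=(vx,vy,ωz)=(0.1250, -0.1000, 1.2500), dt=0.8 → body Δ=(0.1209, -0.0213, 1.0000) → world pose (1.2566, 0.0669, 1.1786)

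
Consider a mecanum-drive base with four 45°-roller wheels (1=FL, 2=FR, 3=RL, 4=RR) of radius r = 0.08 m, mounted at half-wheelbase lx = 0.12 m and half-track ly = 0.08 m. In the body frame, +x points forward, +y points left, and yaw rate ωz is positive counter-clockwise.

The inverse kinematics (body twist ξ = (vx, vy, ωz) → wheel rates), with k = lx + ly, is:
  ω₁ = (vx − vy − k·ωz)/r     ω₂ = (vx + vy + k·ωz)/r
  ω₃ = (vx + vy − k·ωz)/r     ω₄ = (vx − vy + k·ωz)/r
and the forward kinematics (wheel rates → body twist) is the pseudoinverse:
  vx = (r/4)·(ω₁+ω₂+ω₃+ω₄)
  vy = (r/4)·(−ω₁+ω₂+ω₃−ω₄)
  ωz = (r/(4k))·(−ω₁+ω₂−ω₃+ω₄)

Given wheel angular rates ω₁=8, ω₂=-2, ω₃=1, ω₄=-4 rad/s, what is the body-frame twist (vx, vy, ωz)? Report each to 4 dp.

(0.0600, -0.1000, -1.5000)

k = lx + ly = 0.12 + 0.08 = 0.2000
ω₁+ω₂+ω₃+ω₄ = 3.0000  →  vx = (0.08/4)·3.0000 = 0.0600
−ω₁+ω₂+ω₃−ω₄ = -5.0000  →  vy = (0.08/4)·-5.0000 = -0.1000
−ω₁+ω₂−ω₃+ω₄ = -15.0000  →  ωz = (0.08/0.8000)·-15.0000 = -1.5000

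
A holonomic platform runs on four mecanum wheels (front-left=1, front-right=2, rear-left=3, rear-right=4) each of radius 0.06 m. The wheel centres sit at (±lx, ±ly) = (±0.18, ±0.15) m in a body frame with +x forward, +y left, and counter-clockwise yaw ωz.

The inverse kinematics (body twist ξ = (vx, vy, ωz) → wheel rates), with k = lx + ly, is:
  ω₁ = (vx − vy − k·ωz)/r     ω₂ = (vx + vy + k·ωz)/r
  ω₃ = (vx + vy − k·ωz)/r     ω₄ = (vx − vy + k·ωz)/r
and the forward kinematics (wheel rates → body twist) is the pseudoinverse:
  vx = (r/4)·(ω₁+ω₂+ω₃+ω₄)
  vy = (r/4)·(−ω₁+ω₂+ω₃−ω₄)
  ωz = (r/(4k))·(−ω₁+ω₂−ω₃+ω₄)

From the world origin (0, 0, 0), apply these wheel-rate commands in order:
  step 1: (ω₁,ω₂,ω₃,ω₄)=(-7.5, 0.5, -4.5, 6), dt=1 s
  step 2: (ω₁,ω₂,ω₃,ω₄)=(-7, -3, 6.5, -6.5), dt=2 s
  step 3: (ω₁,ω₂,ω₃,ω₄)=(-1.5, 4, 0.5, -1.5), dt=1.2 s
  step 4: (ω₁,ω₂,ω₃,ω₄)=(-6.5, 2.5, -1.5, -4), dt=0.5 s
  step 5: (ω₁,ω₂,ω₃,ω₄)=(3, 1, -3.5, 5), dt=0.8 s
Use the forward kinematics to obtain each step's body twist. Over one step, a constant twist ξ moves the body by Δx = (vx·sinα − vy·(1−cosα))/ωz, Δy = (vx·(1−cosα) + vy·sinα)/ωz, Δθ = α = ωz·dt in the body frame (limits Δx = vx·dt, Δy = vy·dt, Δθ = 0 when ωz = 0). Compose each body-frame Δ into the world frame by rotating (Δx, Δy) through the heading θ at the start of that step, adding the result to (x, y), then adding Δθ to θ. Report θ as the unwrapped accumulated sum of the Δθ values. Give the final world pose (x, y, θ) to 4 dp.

(-0.4961, 0.3807, 0.5977)

step 1: ξ=(vx,vy,ωz)=(-0.0825, -0.0375, 0.8409), dt=1.0 → body Δ=(-0.0583, -0.0659, 0.8409) → world pose (-0.0583, -0.0659, 0.8409)
step 2: ξ=(vx,vy,ωz)=(-0.1500, 0.2550, -0.4091), dt=2.0 → body Δ=(-0.0704, 0.5710, -0.8182) → world pose (-0.5307, 0.2624, 0.0227)
step 3: ξ=(vx,vy,ωz)=(0.0225, 0.1125, 0.1591), dt=1.2 → body Δ=(0.0140, 0.1368, 0.1909) → world pose (-0.5198, 0.3994, 0.2136)
step 4: ξ=(vx,vy,ωz)=(-0.1425, 0.1725, 0.2955), dt=0.5 → body Δ=(-0.0774, 0.0807, 0.1477) → world pose (-0.6125, 0.4618, 0.3614)
step 5: ξ=(vx,vy,ωz)=(0.0825, -0.1575, 0.2955), dt=0.8 → body Δ=(0.0802, -0.1171, 0.2364) → world pose (-0.4961, 0.3807, 0.5977)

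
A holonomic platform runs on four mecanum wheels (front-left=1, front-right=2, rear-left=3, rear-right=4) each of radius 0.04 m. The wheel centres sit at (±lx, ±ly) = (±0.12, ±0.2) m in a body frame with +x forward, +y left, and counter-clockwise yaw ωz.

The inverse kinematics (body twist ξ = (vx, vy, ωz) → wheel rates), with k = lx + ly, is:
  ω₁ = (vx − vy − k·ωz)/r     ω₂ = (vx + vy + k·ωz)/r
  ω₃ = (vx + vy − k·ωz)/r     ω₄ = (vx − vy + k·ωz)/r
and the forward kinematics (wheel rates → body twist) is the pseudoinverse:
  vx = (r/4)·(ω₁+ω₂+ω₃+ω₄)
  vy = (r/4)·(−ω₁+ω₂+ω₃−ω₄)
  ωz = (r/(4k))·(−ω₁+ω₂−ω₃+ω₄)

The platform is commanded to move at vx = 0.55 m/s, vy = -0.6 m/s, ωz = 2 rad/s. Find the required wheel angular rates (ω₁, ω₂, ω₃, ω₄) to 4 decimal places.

(12.7500, 14.7500, -17.2500, 44.7500)

k = lx + ly = 0.12 + 0.2 = 0.3200;  k·ωz = 0.3200·2 = 0.6400
ω₁ (FL) = (vx − vy − k·ωz)/r = 0.5100/0.04 = 12.7500
ω₂ (FR) = (vx + vy + k·ωz)/r = 0.5900/0.04 = 14.7500
ω₃ (RL) = (vx + vy − k·ωz)/r = -0.6900/0.04 = -17.2500
ω₄ (RR) = (vx − vy + k·ωz)/r = 1.7900/0.04 = 44.7500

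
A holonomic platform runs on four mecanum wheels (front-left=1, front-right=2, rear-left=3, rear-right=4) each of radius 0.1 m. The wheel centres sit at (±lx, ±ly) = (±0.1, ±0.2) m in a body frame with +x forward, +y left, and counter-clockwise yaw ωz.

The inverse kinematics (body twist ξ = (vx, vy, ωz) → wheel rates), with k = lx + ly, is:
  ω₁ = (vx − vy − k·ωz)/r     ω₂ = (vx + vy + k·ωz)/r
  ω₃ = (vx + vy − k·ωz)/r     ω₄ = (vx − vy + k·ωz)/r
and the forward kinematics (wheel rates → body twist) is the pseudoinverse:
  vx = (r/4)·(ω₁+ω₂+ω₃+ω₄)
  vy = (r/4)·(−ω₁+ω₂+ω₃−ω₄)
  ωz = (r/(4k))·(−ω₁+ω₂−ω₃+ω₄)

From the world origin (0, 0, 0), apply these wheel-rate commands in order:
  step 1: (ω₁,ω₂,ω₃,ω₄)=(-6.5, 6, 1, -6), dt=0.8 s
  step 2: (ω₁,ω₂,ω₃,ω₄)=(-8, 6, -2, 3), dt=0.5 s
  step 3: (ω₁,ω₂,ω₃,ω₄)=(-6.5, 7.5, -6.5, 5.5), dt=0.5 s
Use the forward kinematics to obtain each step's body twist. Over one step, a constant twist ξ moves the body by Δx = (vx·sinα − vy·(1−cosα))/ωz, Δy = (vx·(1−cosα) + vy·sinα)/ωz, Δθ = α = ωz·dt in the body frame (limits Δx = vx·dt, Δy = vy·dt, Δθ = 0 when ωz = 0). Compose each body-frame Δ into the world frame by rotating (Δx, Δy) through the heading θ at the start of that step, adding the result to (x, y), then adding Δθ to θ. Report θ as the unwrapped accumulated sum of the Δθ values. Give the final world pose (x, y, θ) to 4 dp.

(-0.2863, 0.4291, 2.2417)

step 1: ξ=(vx,vy,ωz)=(-0.1375, 0.4875, 0.4583), dt=0.8 → body Δ=(-0.1783, 0.3614, 0.3667) → world pose (-0.1783, 0.3614, 0.3667)
step 2: ξ=(vx,vy,ωz)=(-0.0250, 0.2250, 1.5833), dt=0.5 → body Δ=(-0.0535, 0.0964, 0.7917) → world pose (-0.2628, 0.4322, 1.1583)
step 3: ξ=(vx,vy,ωz)=(0.0000, 0.0500, 2.1667), dt=0.5 → body Δ=(-0.0123, 0.0204, 1.0833) → world pose (-0.2863, 0.4291, 2.2417)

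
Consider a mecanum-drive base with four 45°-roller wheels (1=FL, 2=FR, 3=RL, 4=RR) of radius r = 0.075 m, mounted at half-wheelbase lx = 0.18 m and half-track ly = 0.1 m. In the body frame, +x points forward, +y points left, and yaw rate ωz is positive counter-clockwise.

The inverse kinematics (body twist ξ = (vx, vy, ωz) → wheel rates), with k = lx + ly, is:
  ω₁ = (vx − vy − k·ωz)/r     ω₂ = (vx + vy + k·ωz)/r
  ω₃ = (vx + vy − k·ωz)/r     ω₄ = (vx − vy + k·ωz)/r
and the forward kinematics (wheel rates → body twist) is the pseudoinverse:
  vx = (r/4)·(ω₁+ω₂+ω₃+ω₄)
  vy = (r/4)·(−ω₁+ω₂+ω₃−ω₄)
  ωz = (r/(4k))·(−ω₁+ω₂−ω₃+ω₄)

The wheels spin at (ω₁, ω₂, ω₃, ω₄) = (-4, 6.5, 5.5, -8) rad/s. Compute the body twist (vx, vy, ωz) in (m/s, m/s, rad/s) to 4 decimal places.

(0.0000, 0.4500, -0.2009)

k = lx + ly = 0.18 + 0.1 = 0.2800
ω₁+ω₂+ω₃+ω₄ = 0.0000  →  vx = (0.075/4)·0.0000 = 0.0000
−ω₁+ω₂+ω₃−ω₄ = 24.0000  →  vy = (0.075/4)·24.0000 = 0.4500
−ω₁+ω₂−ω₃+ω₄ = -3.0000  →  ωz = (0.075/1.1200)·-3.0000 = -0.2009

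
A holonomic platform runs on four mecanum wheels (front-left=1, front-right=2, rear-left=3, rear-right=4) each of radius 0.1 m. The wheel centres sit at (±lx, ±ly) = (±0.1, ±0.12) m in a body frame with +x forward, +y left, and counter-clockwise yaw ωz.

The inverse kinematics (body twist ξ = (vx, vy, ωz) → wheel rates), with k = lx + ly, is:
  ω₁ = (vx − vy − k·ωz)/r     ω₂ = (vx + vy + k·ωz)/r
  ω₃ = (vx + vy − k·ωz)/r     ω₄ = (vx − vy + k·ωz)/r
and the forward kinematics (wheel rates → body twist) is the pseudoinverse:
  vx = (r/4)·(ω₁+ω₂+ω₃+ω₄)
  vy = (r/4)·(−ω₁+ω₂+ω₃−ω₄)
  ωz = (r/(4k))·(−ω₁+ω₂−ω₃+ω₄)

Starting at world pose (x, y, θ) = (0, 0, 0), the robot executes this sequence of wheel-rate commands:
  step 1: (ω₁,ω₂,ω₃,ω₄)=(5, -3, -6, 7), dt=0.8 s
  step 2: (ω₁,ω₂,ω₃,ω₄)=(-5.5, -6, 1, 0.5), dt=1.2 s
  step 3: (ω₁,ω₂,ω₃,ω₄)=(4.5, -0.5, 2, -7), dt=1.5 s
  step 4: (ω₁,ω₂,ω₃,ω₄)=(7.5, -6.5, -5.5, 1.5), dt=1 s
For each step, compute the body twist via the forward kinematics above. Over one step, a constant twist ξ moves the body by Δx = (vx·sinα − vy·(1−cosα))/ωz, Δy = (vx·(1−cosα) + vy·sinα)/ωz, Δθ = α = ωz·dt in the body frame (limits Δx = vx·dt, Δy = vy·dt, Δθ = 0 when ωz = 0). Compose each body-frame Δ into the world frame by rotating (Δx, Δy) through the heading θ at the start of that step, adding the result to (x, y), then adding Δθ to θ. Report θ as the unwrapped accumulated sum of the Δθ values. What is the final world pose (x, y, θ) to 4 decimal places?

(-0.3177, 0.0367, -2.8636)

step 1: ξ=(vx,vy,ωz)=(0.0750, -0.5250, 0.5682), dt=0.8 → body Δ=(0.1518, -0.3923, 0.4545) → world pose (0.1518, -0.3923, 0.4545)
step 2: ξ=(vx,vy,ωz)=(-0.2500, 0.0000, -0.1136), dt=1.2 → body Δ=(-0.2991, 0.0204, -0.1364) → world pose (-0.1259, -0.5052, 0.3182)
step 3: ξ=(vx,vy,ωz)=(-0.0250, 0.1000, -1.5909), dt=1.5 → body Δ=(0.0979, 0.0702, -2.3864) → world pose (-0.0549, -0.4079, -2.0682)
step 4: ξ=(vx,vy,ωz)=(-0.0750, -0.5250, -0.7955), dt=1.0 → body Δ=(-0.2654, -0.4431, -0.7955) → world pose (-0.3177, 0.0367, -2.8636)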